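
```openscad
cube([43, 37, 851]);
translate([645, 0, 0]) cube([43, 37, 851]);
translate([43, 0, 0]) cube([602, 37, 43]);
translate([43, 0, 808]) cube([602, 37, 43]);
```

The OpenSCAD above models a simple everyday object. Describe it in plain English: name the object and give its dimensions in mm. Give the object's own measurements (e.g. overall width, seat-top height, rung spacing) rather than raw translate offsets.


A rectangular picture frame lying in the x–z plane (depth along y). The opening is 602 mm wide (x) by 765 mm tall (z), surrounded by a border 43 mm wide on all four sides. The frame is 37 mm deep and is made of two full-height vertical stiles with two horizontal rails fitted between them.


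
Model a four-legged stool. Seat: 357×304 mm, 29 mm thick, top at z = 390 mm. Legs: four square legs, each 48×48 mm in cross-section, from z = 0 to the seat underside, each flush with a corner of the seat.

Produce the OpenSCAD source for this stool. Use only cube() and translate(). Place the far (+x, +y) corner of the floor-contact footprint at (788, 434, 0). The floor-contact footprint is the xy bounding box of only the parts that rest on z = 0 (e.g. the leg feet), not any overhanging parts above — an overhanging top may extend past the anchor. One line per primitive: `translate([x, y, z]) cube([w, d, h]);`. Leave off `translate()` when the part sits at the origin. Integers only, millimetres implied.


// leg_h = 390 - 29 = 361
translate([431, 130, 361]) cube([357, 304, 29]);
translate([431, 130, 0]) cube([48, 48, 361]);
translate([740, 130, 0]) cube([48, 48, 361]);
translate([431, 386, 0]) cube([48, 48, 361]);
translate([740, 386, 0]) cube([48, 48, 361]);


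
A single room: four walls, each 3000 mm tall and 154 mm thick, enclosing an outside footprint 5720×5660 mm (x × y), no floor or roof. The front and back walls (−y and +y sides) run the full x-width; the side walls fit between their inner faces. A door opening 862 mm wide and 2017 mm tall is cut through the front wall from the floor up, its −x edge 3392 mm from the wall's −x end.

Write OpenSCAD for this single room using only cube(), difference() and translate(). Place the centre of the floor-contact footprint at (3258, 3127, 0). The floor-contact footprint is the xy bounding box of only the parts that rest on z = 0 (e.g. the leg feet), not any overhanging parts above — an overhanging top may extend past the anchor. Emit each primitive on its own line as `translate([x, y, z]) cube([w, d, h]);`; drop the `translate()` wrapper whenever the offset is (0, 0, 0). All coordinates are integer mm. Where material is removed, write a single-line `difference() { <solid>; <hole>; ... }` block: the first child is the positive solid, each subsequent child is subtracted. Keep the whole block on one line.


difference() { translate([398, 297, 0]) cube([5720, 154, 3000]); translate([3790, 297, 0]) cube([862, 154, 2017]); }
translate([398, 5803, 0]) cube([5720, 154, 3000]);
translate([398, 451, 0]) cube([154, 5352, 3000]);
translate([5964, 451, 0]) cube([154, 5352, 3000]);


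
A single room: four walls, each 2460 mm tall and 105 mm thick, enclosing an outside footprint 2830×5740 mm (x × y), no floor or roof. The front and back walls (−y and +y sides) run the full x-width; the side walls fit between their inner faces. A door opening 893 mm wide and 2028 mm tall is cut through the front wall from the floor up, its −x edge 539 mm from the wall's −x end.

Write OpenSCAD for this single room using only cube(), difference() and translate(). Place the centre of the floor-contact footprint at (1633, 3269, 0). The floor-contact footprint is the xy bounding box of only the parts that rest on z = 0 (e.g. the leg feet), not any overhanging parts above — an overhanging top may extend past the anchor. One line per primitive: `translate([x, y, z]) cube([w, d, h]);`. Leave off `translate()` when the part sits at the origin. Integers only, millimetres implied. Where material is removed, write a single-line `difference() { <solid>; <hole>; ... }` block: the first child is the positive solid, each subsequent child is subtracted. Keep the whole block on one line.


difference() { translate([218, 399, 0]) cube([2830, 105, 2460]); translate([757, 399, 0]) cube([893, 105, 2028]); }
translate([218, 6034, 0]) cube([2830, 105, 2460]);
translate([218, 504, 0]) cube([105, 5530, 2460]);
translate([2943, 504, 0]) cube([105, 5530, 2460]);


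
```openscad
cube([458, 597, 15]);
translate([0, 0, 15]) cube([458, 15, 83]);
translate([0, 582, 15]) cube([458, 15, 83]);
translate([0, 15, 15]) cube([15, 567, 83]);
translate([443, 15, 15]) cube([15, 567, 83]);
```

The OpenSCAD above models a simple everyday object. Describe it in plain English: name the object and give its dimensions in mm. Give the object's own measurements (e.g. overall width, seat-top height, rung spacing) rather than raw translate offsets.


An open-topped rectangular box: outside dimensions 458×597×98 mm, with a uniform wall and base thickness of 15 mm. The base is a full 458×597 slab on the floor; four walls sit on top of the base. The front and back walls (the −y and +y sides) span the full width; the two side walls fit between them.


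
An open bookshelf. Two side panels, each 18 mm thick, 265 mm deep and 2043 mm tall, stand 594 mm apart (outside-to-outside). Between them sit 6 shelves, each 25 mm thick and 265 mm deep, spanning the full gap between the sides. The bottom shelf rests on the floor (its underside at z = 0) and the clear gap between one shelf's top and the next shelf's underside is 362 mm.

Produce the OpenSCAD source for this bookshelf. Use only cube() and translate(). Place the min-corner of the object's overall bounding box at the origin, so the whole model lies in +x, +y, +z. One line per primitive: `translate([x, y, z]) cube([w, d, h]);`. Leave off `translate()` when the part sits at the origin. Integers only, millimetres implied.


cube([18, 265, 2043]);
translate([576, 0, 0]) cube([18, 265, 2043]);
translate([18, 0, 0]) cube([558, 265, 25]);
translate([18, 0, 387]) cube([558, 265, 25]);
translate([18, 0, 774]) cube([558, 265, 25]);
translate([18, 0, 1161]) cube([558, 265, 25]);
translate([18, 0, 1548]) cube([558, 265, 25]);
translate([18, 0, 1935]) cube([558, 265, 25]);


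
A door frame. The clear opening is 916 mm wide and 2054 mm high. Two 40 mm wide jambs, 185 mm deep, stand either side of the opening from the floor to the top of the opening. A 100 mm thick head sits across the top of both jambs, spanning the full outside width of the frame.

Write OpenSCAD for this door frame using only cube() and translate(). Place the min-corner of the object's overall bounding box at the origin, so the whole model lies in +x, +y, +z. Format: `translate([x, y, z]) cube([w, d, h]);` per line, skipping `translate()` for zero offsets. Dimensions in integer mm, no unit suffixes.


cube([40, 185, 2054]);
translate([956, 0, 0]) cube([40, 185, 2054]);
translate([0, 0, 2054]) cube([996, 185, 100]);


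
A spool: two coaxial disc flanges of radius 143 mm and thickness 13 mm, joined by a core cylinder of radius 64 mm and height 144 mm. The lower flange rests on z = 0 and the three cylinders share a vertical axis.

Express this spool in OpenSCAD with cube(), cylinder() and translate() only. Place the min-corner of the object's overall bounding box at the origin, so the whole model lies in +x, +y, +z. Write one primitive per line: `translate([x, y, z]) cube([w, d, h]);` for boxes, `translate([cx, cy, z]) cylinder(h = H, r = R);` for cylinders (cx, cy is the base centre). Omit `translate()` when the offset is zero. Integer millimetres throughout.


translate([143, 143, 0]) cylinder(h = 13, r = 143);
translate([143, 143, 13]) cylinder(h = 144, r = 64);
translate([143, 143, 157]) cylinder(h = 13, r = 143);


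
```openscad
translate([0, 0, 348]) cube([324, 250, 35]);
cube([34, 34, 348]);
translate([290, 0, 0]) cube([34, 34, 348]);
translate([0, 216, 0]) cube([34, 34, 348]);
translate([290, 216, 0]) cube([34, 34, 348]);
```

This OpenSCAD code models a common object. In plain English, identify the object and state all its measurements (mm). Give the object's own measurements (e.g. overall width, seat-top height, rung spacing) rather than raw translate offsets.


A simple wooden stool: a rectangular seat 324 mm (x) by 250 mm (y), 35 mm thick, top face at z = 383 mm, on four square legs, each 34×34 mm in cross-section. The legs rest on z = 0, each flush with a corner of the seat.


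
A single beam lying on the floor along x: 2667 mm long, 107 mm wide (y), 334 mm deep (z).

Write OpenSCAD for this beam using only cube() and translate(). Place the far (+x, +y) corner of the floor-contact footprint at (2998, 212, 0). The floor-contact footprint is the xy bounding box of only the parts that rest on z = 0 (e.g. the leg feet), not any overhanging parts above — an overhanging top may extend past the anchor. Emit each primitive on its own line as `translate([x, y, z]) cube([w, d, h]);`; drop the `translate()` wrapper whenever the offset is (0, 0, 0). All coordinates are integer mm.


translate([331, 105, 0]) cube([2667, 107, 334]);


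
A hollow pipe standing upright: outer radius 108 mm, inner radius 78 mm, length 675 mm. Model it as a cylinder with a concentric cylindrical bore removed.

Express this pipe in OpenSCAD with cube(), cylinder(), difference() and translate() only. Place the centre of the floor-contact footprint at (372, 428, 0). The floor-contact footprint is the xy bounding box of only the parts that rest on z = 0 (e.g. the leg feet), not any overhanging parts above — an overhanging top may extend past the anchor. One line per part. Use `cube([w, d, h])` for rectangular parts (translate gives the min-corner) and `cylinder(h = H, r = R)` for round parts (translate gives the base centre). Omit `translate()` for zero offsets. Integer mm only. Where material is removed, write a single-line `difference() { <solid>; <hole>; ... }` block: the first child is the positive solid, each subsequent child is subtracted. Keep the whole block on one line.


difference() { translate([372, 428, 0]) cylinder(h = 675, r = 108); translate([372, 428, 0]) cylinder(h = 675, r = 78); }


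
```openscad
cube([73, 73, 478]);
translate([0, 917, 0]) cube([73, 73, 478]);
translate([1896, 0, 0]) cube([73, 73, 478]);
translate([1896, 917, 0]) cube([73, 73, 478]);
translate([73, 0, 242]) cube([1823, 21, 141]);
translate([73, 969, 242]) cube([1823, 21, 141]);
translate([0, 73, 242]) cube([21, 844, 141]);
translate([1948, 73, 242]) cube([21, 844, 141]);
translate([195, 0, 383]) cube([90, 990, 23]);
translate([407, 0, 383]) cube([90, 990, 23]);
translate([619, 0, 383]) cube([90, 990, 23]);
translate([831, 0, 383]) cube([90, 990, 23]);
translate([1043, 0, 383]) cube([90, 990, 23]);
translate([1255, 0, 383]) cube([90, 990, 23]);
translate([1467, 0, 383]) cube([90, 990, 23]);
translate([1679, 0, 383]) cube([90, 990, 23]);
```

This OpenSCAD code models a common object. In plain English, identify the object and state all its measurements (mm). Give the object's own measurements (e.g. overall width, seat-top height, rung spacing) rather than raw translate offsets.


A bed frame 1969 mm long (x) by 990 mm wide (y). Four 73×73 mm corner posts, 478 mm tall, at the corners of the footprint. Four rails of 21 mm thickness and 141 mm height run between adjacent posts with their undersides at z = 242 mm, their outer faces flush with the outside of the frame (the two x-running rails run between the posts' inner faces; the two y-running rails run between the posts' inner faces). 8 slats, each 90 mm wide (x) and 23 mm thick, lie across the top of the two x-running rails, running the full 990 mm width of the frame in y; along x they sit between the end posts with a 122 mm gap after the −x posts and between neighbouring slats, leaving 127 mm before the +x posts.


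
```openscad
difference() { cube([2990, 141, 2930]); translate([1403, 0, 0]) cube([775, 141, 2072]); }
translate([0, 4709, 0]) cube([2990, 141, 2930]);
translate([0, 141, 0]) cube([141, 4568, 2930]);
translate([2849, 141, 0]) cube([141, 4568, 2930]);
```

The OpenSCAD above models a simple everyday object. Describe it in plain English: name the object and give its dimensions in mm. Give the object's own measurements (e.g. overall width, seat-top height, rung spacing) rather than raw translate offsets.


A single room: four walls, each 2930 mm tall and 141 mm thick, enclosing an outside footprint 2990×4850 mm (x × y), no floor or roof. The front and back walls (−y and +y sides) run the full x-width; the side walls fit between their inner faces. A door opening 775 mm wide and 2072 mm tall is cut through the front wall from the floor up, its −x edge 1403 mm from the wall's −x end.


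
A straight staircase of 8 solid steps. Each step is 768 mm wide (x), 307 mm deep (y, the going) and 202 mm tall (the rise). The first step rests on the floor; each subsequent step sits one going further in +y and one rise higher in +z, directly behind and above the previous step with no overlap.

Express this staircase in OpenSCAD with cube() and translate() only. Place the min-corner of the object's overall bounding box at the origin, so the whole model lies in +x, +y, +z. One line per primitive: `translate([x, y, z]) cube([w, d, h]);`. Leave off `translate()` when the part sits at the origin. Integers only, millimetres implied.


cube([768, 307, 202]);
translate([0, 307, 202]) cube([768, 307, 202]);
translate([0, 614, 404]) cube([768, 307, 202]);
translate([0, 921, 606]) cube([768, 307, 202]);
translate([0, 1228, 808]) cube([768, 307, 202]);
translate([0, 1535, 1010]) cube([768, 307, 202]);
translate([0, 1842, 1212]) cube([768, 307, 202]);
translate([0, 2149, 1414]) cube([768, 307, 202]);


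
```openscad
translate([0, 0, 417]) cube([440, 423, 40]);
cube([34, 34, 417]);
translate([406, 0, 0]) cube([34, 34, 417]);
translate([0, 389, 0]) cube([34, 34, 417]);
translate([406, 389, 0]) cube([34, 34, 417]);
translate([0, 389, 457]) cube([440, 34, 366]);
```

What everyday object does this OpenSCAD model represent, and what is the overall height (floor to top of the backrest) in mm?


A chair. The overall height is 823 mm.

A slab on four corner posts with a tall panel at the back — a chair. The seat slab sits at z = 417 with thickness 40, and the 366 mm backrest starts at the seat top, so the overall height is 417 + 40 + 366 = 823 mm.


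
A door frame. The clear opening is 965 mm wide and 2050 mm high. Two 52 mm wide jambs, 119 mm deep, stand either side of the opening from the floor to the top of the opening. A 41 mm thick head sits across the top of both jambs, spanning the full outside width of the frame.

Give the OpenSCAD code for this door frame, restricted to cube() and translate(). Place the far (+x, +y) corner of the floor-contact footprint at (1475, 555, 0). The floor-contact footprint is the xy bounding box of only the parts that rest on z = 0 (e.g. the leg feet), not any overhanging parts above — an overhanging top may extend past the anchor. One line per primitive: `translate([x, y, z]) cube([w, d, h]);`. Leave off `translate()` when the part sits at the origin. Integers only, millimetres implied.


translate([406, 436, 0]) cube([52, 119, 2050]);
translate([1423, 436, 0]) cube([52, 119, 2050]);
translate([406, 436, 2050]) cube([1069, 119, 41]);


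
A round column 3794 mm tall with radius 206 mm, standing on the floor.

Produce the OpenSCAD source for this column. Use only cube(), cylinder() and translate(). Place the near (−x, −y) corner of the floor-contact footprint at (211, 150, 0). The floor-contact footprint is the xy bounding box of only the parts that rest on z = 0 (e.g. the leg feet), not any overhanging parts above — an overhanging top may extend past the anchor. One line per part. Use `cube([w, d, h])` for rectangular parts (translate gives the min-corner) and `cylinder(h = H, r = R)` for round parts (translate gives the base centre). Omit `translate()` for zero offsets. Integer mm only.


translate([417, 356, 0]) cylinder(h = 3794, r = 206);


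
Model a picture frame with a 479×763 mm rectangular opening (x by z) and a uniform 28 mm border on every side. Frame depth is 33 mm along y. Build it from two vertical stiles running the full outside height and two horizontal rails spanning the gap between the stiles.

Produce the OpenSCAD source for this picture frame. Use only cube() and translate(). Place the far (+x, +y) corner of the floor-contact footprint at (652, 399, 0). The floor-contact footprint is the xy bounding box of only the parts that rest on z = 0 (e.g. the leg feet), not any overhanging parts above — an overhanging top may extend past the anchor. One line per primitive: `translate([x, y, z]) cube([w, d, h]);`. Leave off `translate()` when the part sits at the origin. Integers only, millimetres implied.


translate([117, 366, 0]) cube([28, 33, 819]);
translate([624, 366, 0]) cube([28, 33, 819]);
translate([145, 366, 0]) cube([479, 33, 28]);
translate([145, 366, 791]) cube([479, 33, 28]);


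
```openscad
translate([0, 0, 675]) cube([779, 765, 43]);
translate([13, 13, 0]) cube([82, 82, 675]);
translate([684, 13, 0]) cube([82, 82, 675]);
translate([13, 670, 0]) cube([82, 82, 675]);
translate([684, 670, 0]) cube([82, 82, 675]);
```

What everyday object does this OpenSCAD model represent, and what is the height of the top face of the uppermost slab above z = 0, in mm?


A table. The table height is 718 mm.

A 779×765×43 slab sits at z = 675 on four 82 mm square posts — a table. The top surface is at 675 + 43 = 718 mm.


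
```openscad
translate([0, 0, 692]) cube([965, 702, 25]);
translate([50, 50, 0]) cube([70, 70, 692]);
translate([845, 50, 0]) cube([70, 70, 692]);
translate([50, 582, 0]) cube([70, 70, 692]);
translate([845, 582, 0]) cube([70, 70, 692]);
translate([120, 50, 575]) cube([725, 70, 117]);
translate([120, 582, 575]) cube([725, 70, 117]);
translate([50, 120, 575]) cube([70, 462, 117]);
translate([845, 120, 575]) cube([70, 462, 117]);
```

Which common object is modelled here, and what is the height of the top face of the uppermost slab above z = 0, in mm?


A table. The table height is 717 mm.

A 965×702×25 slab sits at z = 692 on four 70 mm square posts — a table. The top surface is at 692 + 25 = 717 mm.


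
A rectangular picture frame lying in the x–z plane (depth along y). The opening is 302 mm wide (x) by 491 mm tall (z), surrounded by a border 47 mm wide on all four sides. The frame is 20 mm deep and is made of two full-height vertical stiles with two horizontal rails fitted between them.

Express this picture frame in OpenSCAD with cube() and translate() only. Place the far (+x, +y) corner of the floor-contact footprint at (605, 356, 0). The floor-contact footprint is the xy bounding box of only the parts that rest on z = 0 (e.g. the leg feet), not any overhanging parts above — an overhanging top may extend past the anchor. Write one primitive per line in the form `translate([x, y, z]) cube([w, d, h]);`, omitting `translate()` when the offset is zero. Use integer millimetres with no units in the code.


translate([209, 336, 0]) cube([47, 20, 585]);
translate([558, 336, 0]) cube([47, 20, 585]);
translate([256, 336, 0]) cube([302, 20, 47]);
translate([256, 336, 538]) cube([302, 20, 47]);


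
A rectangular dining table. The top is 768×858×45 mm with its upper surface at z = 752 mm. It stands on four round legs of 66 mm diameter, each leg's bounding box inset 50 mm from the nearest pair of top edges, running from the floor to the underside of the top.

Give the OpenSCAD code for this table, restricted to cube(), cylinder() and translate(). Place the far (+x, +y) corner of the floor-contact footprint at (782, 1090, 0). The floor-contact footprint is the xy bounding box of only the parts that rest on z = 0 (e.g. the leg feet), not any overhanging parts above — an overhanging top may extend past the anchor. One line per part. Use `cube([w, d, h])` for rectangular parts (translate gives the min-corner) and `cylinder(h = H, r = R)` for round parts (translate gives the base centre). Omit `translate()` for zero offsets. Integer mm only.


// leg_h = 752 - 45 = 707
translate([64, 282, 707]) cube([768, 858, 45]);
translate([147, 365, 0]) cylinder(h = 707, r = 33);
translate([749, 365, 0]) cylinder(h = 707, r = 33);
translate([147, 1057, 0]) cylinder(h = 707, r = 33);
translate([749, 1057, 0]) cylinder(h = 707, r = 33);


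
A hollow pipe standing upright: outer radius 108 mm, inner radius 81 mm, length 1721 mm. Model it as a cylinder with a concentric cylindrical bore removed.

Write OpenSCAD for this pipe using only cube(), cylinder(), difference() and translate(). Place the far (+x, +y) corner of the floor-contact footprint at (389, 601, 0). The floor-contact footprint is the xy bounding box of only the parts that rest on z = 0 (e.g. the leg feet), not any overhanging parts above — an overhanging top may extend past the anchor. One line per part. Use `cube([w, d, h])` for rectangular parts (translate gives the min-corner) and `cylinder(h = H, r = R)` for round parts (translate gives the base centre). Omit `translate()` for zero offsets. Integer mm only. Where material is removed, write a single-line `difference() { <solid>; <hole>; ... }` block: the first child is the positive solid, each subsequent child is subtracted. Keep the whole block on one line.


difference() { translate([281, 493, 0]) cylinder(h = 1721, r = 108); translate([281, 493, 0]) cylinder(h = 1721, r = 81); }


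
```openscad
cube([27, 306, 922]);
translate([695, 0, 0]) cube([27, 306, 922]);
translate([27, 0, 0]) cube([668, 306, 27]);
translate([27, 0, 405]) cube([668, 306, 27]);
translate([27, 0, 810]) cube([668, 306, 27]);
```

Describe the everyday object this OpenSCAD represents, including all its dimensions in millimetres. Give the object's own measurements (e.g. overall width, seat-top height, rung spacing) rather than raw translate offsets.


An open bookshelf. Two side panels, each 27 mm thick, 306 mm deep and 922 mm tall, stand 722 mm apart (outside-to-outside). Between them sit 3 shelves, each 27 mm thick and 306 mm deep, spanning the full gap between the sides. The bottom shelf rests on the floor (its underside at z = 0) and the clear gap between one shelf's top and the next shelf's underside is 378 mm.


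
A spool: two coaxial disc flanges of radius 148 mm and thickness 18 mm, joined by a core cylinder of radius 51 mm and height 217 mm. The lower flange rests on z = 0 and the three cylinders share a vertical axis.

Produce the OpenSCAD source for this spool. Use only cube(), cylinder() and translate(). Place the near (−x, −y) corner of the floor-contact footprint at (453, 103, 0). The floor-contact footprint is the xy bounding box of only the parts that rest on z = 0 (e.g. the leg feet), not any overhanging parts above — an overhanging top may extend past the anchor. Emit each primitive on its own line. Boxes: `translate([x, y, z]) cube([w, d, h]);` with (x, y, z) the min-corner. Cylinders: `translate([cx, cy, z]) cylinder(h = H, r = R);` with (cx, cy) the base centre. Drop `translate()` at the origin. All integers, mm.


translate([601, 251, 0]) cylinder(h = 18, r = 148);
translate([601, 251, 18]) cylinder(h = 217, r = 51);
translate([601, 251, 235]) cylinder(h = 18, r = 148);


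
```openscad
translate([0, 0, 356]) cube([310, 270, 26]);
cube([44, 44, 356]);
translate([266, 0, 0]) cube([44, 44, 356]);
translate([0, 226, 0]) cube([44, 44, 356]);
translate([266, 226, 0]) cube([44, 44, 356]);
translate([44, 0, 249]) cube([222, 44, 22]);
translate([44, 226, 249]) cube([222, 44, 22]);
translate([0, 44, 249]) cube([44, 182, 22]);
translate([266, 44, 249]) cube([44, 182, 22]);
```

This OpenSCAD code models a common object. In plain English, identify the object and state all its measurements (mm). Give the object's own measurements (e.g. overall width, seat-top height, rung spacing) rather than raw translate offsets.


A four-legged stool. The seat is a 310×270×26 mm slab whose top surface is at z = 382 mm; four square legs, each 44×44 mm in cross-section, run from the floor (z = 0) to the underside of the seat, each flush with a corner of the seat. Four stretchers, 44 mm wide and 22 mm tall, connect adjacent legs with their undersides at z = 249 mm, each running between the inner faces of the legs it joins and aligned with the legs' outer faces on the other axis.


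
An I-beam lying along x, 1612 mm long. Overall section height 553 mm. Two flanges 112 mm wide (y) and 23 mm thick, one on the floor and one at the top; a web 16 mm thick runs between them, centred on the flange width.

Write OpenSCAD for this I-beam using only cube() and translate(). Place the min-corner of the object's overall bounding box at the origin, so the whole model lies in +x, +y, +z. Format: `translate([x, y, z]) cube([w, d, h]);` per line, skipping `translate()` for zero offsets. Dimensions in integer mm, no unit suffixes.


cube([1612, 112, 23]);
translate([0, 48, 23]) cube([1612, 16, 507]);
translate([0, 0, 530]) cube([1612, 112, 23]);


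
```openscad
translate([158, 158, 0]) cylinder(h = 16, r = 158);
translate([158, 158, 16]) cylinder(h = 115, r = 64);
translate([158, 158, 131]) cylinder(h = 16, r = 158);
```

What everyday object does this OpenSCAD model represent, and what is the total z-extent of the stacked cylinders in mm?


A spool. The overall height is 147 mm.

Three coaxial cylinders, large–small–large — a spool. Two 16 mm flanges and a 115 mm core give 16 + 115 + 16 = 147 mm.


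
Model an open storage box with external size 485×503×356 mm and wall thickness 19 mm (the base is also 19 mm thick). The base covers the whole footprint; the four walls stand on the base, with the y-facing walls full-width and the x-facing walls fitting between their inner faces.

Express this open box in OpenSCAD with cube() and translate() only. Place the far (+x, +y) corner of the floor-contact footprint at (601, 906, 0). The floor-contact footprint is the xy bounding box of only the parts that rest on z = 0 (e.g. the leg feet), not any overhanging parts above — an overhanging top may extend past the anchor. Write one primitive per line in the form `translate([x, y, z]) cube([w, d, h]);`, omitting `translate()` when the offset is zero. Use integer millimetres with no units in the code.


translate([116, 403, 0]) cube([485, 503, 19]);
translate([116, 403, 19]) cube([485, 19, 337]);
translate([116, 887, 19]) cube([485, 19, 337]);
translate([116, 422, 19]) cube([19, 465, 337]);
translate([582, 422, 19]) cube([19, 465, 337]);


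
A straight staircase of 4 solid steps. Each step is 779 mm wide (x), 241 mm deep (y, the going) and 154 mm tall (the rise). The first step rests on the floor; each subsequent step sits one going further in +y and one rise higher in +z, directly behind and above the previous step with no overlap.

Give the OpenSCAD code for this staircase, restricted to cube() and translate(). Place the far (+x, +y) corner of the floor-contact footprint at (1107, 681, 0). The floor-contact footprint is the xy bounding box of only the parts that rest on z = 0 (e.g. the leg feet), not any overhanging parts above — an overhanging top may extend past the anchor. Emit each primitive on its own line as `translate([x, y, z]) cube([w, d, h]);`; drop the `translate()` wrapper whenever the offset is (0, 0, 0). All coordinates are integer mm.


translate([328, 440, 0]) cube([779, 241, 154]);
translate([328, 681, 154]) cube([779, 241, 154]);
translate([328, 922, 308]) cube([779, 241, 154]);
translate([328, 1163, 462]) cube([779, 241, 154]);


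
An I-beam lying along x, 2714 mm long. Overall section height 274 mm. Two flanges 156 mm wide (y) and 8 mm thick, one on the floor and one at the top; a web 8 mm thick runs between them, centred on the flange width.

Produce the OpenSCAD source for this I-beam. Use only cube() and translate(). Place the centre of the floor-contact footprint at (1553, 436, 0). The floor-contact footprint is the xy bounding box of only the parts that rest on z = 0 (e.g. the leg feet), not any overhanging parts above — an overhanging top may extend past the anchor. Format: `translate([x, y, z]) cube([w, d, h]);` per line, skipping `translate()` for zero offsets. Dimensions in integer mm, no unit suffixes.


translate([196, 358, 0]) cube([2714, 156, 8]);
translate([196, 432, 8]) cube([2714, 8, 258]);
translate([196, 358, 266]) cube([2714, 156, 8]);


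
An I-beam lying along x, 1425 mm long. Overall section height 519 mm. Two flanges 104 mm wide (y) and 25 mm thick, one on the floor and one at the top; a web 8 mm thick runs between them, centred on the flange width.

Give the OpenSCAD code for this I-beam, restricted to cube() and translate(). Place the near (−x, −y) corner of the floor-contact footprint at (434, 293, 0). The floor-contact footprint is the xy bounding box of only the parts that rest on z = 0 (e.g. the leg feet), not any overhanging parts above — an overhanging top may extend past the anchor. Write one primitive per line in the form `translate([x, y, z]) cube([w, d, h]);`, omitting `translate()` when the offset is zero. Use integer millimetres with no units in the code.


translate([434, 293, 0]) cube([1425, 104, 25]);
translate([434, 341, 25]) cube([1425, 8, 469]);
translate([434, 293, 494]) cube([1425, 104, 25]);


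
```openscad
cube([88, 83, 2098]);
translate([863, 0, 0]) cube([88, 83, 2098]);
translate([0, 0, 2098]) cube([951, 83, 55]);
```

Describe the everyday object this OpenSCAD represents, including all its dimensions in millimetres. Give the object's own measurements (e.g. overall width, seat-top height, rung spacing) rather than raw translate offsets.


A door frame. The clear opening is 775 mm wide and 2098 mm high. Two 88 mm wide jambs, 83 mm deep, stand either side of the opening from the floor to the top of the opening. A 55 mm thick head sits across the top of both jambs, spanning the full outside width of the frame.


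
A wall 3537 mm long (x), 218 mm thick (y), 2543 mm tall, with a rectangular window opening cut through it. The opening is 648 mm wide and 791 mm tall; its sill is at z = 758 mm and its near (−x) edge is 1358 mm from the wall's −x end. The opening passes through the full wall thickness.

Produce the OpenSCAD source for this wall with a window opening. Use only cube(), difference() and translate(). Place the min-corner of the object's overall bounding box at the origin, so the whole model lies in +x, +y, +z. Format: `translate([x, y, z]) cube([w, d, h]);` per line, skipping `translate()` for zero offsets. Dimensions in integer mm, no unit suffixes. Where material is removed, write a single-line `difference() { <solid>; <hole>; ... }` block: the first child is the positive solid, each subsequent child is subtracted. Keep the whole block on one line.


difference() { cube([3537, 218, 2543]); translate([1358, 0, 758]) cube([648, 218, 791]); }


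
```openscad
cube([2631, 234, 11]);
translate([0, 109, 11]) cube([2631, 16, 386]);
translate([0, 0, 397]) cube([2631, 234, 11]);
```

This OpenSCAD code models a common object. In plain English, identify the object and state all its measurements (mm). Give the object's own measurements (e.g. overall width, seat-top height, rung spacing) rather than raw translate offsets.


An I-beam lying along x, 2631 mm long. Overall section height 408 mm. Two flanges 234 mm wide (y) and 11 mm thick, one on the floor and one at the top; a web 16 mm thick runs between them, centred on the flange width.


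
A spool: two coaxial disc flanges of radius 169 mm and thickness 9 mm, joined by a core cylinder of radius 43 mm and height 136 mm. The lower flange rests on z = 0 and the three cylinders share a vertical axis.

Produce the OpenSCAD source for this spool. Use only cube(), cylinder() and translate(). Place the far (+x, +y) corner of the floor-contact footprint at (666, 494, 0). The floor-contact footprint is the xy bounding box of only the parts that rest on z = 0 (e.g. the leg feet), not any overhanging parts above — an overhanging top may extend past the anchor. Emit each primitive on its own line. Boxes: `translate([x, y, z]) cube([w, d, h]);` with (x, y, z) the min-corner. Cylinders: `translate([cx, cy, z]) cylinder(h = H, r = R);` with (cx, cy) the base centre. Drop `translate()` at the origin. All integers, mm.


translate([497, 325, 0]) cylinder(h = 9, r = 169);
translate([497, 325, 9]) cylinder(h = 136, r = 43);
translate([497, 325, 145]) cylinder(h = 9, r = 169);


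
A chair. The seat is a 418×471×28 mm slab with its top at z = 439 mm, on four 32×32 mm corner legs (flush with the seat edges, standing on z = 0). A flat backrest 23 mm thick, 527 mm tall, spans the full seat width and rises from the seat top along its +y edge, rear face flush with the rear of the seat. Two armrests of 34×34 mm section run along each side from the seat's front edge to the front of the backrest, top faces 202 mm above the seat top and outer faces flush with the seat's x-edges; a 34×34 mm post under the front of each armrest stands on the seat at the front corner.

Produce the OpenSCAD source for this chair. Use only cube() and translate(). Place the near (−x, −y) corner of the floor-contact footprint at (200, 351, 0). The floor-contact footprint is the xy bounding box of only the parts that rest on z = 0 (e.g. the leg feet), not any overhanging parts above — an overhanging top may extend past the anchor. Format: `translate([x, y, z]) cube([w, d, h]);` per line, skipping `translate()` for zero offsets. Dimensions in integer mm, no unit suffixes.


translate([200, 351, 411]) cube([418, 471, 28]);
translate([200, 351, 0]) cube([32, 32, 411]);
translate([586, 351, 0]) cube([32, 32, 411]);
translate([200, 790, 0]) cube([32, 32, 411]);
translate([586, 790, 0]) cube([32, 32, 411]);
translate([200, 799, 439]) cube([418, 23, 527]);
translate([200, 351, 607]) cube([34, 448, 34]);
translate([584, 351, 607]) cube([34, 448, 34]);
translate([200, 351, 439]) cube([34, 34, 168]);
translate([584, 351, 439]) cube([34, 34, 168]);


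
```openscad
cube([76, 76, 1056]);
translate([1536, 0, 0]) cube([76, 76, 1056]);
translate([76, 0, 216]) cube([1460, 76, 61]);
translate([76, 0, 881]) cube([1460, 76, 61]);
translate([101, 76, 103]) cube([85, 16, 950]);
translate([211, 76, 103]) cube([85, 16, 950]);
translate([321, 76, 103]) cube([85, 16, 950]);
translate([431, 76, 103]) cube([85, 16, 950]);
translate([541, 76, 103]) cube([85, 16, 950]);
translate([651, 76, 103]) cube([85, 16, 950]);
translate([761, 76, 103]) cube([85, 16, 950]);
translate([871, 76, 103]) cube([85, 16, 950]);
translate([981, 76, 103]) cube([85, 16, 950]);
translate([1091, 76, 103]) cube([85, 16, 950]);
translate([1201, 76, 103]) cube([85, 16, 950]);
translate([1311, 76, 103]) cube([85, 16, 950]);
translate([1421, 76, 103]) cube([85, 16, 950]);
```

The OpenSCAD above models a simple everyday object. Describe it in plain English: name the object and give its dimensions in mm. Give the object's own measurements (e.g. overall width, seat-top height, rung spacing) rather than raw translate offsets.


A fence section. Two 76×76 mm posts, 1056 mm tall, stand on the floor with a clear span of 1460 mm between their inner faces. Two horizontal rails of 76×61 mm section span the gap between the posts with their undersides at z = 216 mm and z = 881 mm, flush with the posts' −y face. 13 pickets, each 85 mm wide, 16 mm thick and 950 mm tall, are fixed to the +y face of the rails with their bottoms at z = 103 mm, spaced across the span with a 25 mm gap after the −x post and between neighbouring pickets, with 30 mm left before the +x post.


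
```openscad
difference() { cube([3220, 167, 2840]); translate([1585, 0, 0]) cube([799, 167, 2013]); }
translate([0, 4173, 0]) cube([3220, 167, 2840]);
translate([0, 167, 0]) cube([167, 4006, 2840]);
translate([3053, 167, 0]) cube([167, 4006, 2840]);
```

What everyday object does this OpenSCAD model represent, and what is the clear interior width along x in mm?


A single room. The interior width is 2886 mm.

Four walls enclosing a rectangle with a door in the front wall — a room. Outside width 3220 minus two 167 mm walls gives 2886 mm.


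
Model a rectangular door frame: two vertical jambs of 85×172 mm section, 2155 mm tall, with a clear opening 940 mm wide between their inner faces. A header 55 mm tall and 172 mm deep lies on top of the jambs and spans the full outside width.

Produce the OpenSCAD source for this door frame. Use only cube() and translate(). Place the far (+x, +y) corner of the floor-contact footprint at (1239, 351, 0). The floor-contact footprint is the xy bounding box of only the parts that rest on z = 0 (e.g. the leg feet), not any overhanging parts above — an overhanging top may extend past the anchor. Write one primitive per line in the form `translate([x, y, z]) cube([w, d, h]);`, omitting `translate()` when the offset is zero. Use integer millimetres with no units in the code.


translate([129, 179, 0]) cube([85, 172, 2155]);
translate([1154, 179, 0]) cube([85, 172, 2155]);
translate([129, 179, 2155]) cube([1110, 172, 55]);


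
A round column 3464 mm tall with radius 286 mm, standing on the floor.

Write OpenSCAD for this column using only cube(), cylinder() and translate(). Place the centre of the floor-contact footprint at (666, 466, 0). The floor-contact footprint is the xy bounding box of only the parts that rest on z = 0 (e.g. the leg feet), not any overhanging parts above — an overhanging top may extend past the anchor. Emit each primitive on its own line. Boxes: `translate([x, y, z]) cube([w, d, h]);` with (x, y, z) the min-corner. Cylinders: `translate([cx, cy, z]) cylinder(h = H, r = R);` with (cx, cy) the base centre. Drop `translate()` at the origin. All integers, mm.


translate([666, 466, 0]) cylinder(h = 3464, r = 286);


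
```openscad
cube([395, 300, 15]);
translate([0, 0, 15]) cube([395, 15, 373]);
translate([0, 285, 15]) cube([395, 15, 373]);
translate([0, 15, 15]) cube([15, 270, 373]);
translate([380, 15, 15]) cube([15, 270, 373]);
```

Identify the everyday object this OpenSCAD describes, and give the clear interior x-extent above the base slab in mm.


An open box. The internal width is 365 mm.

A 395×300 base slab with four walls standing on it — an open box. The base is 395 mm wide and the walls are 15 mm thick, so the internal width is 395 − 2 × 15 = 365 mm.


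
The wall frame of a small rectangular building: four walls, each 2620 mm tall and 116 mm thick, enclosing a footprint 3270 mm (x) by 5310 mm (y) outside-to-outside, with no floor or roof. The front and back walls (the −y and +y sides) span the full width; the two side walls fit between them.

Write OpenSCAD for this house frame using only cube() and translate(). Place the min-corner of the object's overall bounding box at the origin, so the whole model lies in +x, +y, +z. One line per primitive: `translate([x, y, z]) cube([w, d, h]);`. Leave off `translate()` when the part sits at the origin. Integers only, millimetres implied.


cube([3270, 116, 2620]);
translate([0, 5194, 0]) cube([3270, 116, 2620]);
translate([0, 116, 0]) cube([116, 5078, 2620]);
translate([3154, 116, 0]) cube([116, 5078, 2620]);


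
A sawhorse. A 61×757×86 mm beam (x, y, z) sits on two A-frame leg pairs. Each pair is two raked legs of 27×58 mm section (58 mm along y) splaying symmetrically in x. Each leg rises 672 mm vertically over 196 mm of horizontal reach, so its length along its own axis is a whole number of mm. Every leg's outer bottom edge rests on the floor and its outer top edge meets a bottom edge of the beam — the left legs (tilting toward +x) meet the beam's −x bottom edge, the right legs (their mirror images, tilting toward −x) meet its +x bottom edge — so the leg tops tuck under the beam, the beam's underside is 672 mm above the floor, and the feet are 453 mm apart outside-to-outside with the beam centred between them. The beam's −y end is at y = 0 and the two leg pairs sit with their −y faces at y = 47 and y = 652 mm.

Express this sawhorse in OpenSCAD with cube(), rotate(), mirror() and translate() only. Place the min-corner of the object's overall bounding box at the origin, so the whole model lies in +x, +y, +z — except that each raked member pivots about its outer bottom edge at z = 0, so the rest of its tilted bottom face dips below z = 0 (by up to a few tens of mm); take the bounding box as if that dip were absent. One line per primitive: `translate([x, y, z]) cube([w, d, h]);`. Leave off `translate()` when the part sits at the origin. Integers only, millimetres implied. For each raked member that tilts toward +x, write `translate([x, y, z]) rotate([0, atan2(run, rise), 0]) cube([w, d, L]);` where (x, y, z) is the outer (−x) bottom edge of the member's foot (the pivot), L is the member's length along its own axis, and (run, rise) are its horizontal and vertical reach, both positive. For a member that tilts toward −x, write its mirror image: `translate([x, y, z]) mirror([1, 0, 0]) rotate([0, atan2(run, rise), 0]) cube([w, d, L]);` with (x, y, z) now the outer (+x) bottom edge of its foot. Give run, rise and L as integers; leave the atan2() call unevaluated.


// leg length = √(196² + 672²) = 700
// right-leg outer foot x = 2·196 + 61 = 453
// beam min-corner = (196, 0, 672)
translate([196, 0, 672]) cube([61, 757, 86]);
translate([0, 47, 0]) rotate([0, atan2(196, 672), 0]) cube([27, 58, 700]);
translate([453, 47, 0]) mirror([1, 0, 0]) rotate([0, atan2(196, 672), 0]) cube([27, 58, 700]);
translate([0, 652, 0]) rotate([0, atan2(196, 672), 0]) cube([27, 58, 700]);
translate([453, 652, 0]) mirror([1, 0, 0]) rotate([0, atan2(196, 672), 0]) cube([27, 58, 700]);
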